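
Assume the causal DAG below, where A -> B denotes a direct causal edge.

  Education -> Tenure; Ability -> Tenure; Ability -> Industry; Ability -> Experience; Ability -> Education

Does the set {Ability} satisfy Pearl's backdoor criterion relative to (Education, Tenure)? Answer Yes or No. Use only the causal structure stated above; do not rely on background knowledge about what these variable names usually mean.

Yes

Backdoor paths from Education to Tenure (paths whose first edge points into Education):
  P1: Education <- Ability -> Tenure
Condition 1 (no descendant of Education in the set): holds — descendants of Education are {Tenure}; none are in {Ability}.
Condition 2 (every backdoor path blocked by {Ability}):
  P1: blocked at fork node Ability ∈ conditioning set.
{Ability} satisfies the backdoor criterion.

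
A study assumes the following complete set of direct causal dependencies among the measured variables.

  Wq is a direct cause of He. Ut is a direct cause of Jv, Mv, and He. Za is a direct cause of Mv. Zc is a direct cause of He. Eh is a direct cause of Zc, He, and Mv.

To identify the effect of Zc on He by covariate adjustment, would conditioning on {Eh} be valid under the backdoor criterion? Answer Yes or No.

Backdoor paths from Zc to He (paths whose first edge points into Zc):
  P1: Zc <- Eh -> Mv <- Ut -> He
  P2: Zc <- Eh -> He
Condition 1 (no descendant of Zc in the set): holds — descendants of Zc are {He}; none are in {Eh}.
Condition 2 (every backdoor path blocked by {Eh}):
  P1: blocked at fork node Eh ∈ conditioning set.
  P2: blocked at fork node Eh ∈ conditioning set.
{Eh} satisfies the backdoor criterion.

Yes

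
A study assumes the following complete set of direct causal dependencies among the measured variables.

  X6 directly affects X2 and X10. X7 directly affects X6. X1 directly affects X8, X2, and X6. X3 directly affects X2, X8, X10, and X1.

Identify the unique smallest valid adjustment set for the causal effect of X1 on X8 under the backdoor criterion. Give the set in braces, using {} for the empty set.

Variables eligible for adjustment (non-descendants of X1, excluding X1 and X8): {X3, X7}.
Backdoor paths from X1 to X8:
  P1: X1 <- X3 -> X8
The empty set is not sufficient: P1 (X1 <- X3 -> X8) has no collider blocking it and no conditioned non-collider, so it is open.
Try {X3}:
  P1: blocked at fork node X3 ∈ conditioning set.
{X3} contains no descendant of X1 and blocks every backdoor path.
No other singleton works — e.g. {X7} leaves P1 open — so {X3} is the unique smallest valid adjustment set.

{X3}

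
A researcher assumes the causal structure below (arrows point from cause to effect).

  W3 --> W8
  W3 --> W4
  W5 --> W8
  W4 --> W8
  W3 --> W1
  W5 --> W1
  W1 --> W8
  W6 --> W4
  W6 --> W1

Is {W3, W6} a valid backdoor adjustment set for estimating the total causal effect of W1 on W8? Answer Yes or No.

No

Backdoor paths from W1 to W8 (paths whose first edge points into W1):
  P1: W1 <- W5 -> W8
  P2: W1 <- W3 -> W4 -> W8
  P3: W1 <- W3 -> W8
  P4: W1 <- W6 -> W4 <- W3 -> W8
  P5: W1 <- W6 -> W4 -> W8
Condition 1 (no descendant of W1 in the set): holds — descendants of W1 are {W8}; none are in {W3, W6}.
Condition 2 (every backdoor path blocked by {W3, W6}):
  P1: open — no interior node is in the conditioning set.
  P2: blocked at fork node W3 ∈ conditioning set.
  P3: blocked at fork node W3 ∈ conditioning set.
  P4: blocked at fork node W6 ∈ conditioning set.
  P5: blocked at fork node W6 ∈ conditioning set.
{W3, W6} does not satisfy the backdoor criterion.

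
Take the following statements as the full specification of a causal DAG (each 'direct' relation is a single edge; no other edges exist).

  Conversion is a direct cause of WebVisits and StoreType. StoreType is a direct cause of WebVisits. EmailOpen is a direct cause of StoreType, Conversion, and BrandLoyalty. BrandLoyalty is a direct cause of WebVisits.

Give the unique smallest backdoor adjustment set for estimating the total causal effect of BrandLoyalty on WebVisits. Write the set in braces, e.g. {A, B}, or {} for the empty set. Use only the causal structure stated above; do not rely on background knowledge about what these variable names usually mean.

{EmailOpen}

Variables eligible for adjustment (non-descendants of BrandLoyalty, excluding BrandLoyalty and WebVisits): {Conversion, EmailOpen, StoreType}.
Backdoor paths from BrandLoyalty to WebVisits:
  P1: BrandLoyalty <- EmailOpen -> Conversion -> StoreType -> WebVisits
  P2: BrandLoyalty <- EmailOpen -> Conversion -> WebVisits
  P3: BrandLoyalty <- EmailOpen -> StoreType <- Conversion -> WebVisits
  P4: BrandLoyalty <- EmailOpen -> StoreType -> WebVisits
The empty set is not sufficient: P1 (BrandLoyalty <- EmailOpen -> Conversion -> StoreType -> WebVisits) has no collider blocking it and no conditioned non-collider, so it is open.
Try {EmailOpen}:
  P1: blocked at fork node EmailOpen ∈ conditioning set.
  P2: blocked at fork node EmailOpen ∈ conditioning set.
  P3: blocked at fork node EmailOpen ∈ conditioning set.
  P4: blocked at fork node EmailOpen ∈ conditioning set.
{EmailOpen} contains no descendant of BrandLoyalty and blocks every backdoor path.
No other singleton works — e.g. {Conversion} leaves P4 open — so {EmailOpen} is the unique smallest valid adjustment set.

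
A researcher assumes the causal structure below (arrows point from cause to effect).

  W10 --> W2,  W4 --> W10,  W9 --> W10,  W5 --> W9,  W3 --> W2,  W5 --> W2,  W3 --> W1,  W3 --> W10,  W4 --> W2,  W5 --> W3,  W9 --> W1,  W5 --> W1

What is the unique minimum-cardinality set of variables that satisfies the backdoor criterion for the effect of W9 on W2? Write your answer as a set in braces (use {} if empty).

Variables eligible for adjustment (non-descendants of W9, excluding W9 and W2): {W3, W4, W5}.
Backdoor paths from W9 to W2:
  P1: W9 <- W5 -> W3 -> W10 <- W4 -> W2
  P2: W9 <- W5 -> W3 -> W10 -> W2
  P3: W9 <- W5 -> W3 -> W2
  P4: W9 <- W5 -> W2
  P5: W9 <- W5 -> W1 <- W3 -> W10 <- W4 -> W2
  P6: W9 <- W5 -> W1 <- W3 -> W10 -> W2
  P7: W9 <- W5 -> W1 <- W3 -> W2
The empty set is not sufficient: P2 (W9 <- W5 -> W3 -> W10 -> W2) has no collider blocking it and no conditioned non-collider, so it is open.
Try {W5}:
  P1: blocked at fork node W5 ∈ conditioning set.
  P2: blocked at fork node W5 ∈ conditioning set.
  P3: blocked at fork node W5 ∈ conditioning set.
  P4: blocked at fork node W5 ∈ conditioning set.
  P5: blocked at fork node W5 ∈ conditioning set.
  P6: blocked at fork node W5 ∈ conditioning set.
  P7: blocked at fork node W5 ∈ conditioning set.
{W5} contains no descendant of W9 and blocks every backdoor path.
No other singleton works — e.g. {W4} leaves P2 open — so {W5} is the unique smallest valid adjustment set.

{W5}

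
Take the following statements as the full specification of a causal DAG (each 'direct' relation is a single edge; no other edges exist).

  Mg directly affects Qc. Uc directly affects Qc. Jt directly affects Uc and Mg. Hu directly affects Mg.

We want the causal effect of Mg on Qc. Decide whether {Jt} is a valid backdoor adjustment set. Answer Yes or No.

Yes

Backdoor paths from Mg to Qc (paths whose first edge points into Mg):
  P1: Mg <- Jt -> Uc -> Qc
Condition 1 (no descendant of Mg in the set): holds — descendants of Mg are {Qc}; none are in {Jt}.
Condition 2 (every backdoor path blocked by {Jt}):
  P1: blocked at fork node Jt ∈ conditioning set.
{Jt} satisfies the backdoor criterion.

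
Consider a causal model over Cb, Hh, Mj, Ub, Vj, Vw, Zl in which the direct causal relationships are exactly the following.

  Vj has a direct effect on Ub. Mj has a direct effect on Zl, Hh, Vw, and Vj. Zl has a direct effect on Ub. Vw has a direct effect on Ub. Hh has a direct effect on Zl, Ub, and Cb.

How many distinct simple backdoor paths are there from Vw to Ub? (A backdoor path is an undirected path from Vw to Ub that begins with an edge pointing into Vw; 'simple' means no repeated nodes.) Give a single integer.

A backdoor path from Vw to Ub is any simple undirected path whose first edge points into Vw (i.e. leaves Vw via a parent).
Parents of Vw: {Mj}.
Enumerating:
  P1: Vw <- Mj -> Hh -> Zl -> Ub
  P2: Vw <- Mj -> Hh -> Ub
  P3: Vw <- Mj -> Vj -> Ub
  P4: Vw <- Mj -> Zl <- Hh -> Ub
  P5: Vw <- Mj -> Zl -> Ub
That exhausts the simple backdoor paths. Count: 5.

5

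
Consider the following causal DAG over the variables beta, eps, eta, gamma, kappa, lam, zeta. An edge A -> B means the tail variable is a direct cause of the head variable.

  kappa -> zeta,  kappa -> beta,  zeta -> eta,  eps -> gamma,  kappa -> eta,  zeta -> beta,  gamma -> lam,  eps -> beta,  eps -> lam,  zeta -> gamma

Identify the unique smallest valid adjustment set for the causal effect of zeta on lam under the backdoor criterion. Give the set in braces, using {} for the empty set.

Variables eligible for adjustment (non-descendants of zeta, excluding zeta and lam): {eps, kappa}.
Backdoor paths from zeta to lam:
  P1: zeta <- kappa -> beta <- eps -> gamma -> lam
  P2: zeta <- kappa -> beta <- eps -> lam
Each backdoor path contains an unconditioned collider, so every path is already blocked with the empty conditioning set:
  P1: blocked at collider beta (neither it nor any descendant is in the conditioning set).
  P2: blocked at collider beta (neither it nor any descendant is in the conditioning set).
The empty set is therefore the unique smallest valid set.

{}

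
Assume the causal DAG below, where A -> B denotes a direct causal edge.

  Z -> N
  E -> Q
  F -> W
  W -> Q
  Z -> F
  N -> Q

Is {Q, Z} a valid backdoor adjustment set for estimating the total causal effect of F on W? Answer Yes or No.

Backdoor paths from F to W (paths whose first edge points into F):
  P1: F <- Z -> N -> Q <- W
Condition 1 (no descendant of F in the set): FAILS — Q is a descendant of F.
Condition 2 (every backdoor path blocked by {Q, Z}):
  P1: blocked at fork node Z ∈ conditioning set.
{Q, Z} does not satisfy the backdoor criterion.

No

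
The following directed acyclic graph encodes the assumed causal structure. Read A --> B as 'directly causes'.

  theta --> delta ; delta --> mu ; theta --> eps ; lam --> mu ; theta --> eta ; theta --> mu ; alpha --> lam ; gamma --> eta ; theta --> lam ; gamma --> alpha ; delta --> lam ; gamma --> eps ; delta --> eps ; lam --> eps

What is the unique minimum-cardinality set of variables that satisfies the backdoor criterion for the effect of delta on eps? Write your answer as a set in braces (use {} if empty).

{theta}

Variables eligible for adjustment (non-descendants of delta, excluding delta and eps): {alpha, eta, gamma, theta}.
Backdoor paths from delta to eps:
  P1: delta <- theta -> eta <- gamma -> alpha -> lam -> eps
  P2: delta <- theta -> eta <- gamma -> eps
  P3: delta <- theta -> lam <- alpha <- gamma -> eps
  P4: delta <- theta -> lam -> eps
  P5: delta <- theta -> eps
  P6: delta <- theta -> mu <- lam <- alpha <- gamma -> eps
  P7: delta <- theta -> mu <- lam -> eps
The empty set is not sufficient: P4 (delta <- theta -> lam -> eps) has no collider blocking it and no conditioned non-collider, so it is open.
Try {theta}:
  P1: blocked at fork node theta ∈ conditioning set.
  P2: blocked at fork node theta ∈ conditioning set.
  P3: blocked at fork node theta ∈ conditioning set.
  P4: blocked at fork node theta ∈ conditioning set.
  P5: blocked at fork node theta ∈ conditioning set.
  P6: blocked at fork node theta ∈ conditioning set.
  P7: blocked at fork node theta ∈ conditioning set.
{theta} contains no descendant of delta and blocks every backdoor path.
No other singleton works — e.g. {gamma} leaves P4 open — so {theta} is the unique smallest valid adjustment set.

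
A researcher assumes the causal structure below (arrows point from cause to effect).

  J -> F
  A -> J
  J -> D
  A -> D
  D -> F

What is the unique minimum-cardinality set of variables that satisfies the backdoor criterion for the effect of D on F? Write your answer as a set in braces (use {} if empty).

{J}

Variables eligible for adjustment (non-descendants of D, excluding D and F): {A, J}.
Backdoor paths from D to F:
  P1: D <- A -> J -> F
  P2: D <- J -> F
The empty set is not sufficient: P1 (D <- A -> J -> F) has no collider blocking it and no conditioned non-collider, so it is open.
Try {J}:
  P1: blocked at chain node J ∈ conditioning set.
  P2: blocked at fork node J ∈ conditioning set.
{J} contains no descendant of D and blocks every backdoor path.
No other singleton works — e.g. {A} leaves P2 open — so {J} is the unique smallest valid adjustment set.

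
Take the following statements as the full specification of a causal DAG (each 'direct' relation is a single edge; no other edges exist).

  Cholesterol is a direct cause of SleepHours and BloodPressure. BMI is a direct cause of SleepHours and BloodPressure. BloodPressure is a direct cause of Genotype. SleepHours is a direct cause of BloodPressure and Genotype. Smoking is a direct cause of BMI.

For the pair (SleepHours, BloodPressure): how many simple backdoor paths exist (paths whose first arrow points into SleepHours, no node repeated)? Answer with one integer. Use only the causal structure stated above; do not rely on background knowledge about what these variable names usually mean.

A backdoor path from SleepHours to BloodPressure is any simple undirected path whose first edge points into SleepHours (i.e. leaves SleepHours via a parent).
Parents of SleepHours: {BMI, Cholesterol}.
Enumerating:
  P1: SleepHours <- Cholesterol -> BloodPressure
  P2: SleepHours <- BMI -> BloodPressure
That exhausts the simple backdoor paths. Count: 2.

2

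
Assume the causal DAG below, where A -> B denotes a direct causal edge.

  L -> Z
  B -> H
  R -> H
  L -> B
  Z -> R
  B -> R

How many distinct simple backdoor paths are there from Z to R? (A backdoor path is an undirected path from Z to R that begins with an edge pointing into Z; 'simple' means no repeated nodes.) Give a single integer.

A backdoor path from Z to R is any simple undirected path whose first edge points into Z (i.e. leaves Z via a parent).
Parents of Z: {L}.
Enumerating:
  P1: Z <- L -> B -> R
  P2: Z <- L -> B -> H <- R
That exhausts the simple backdoor paths. Count: 2.

2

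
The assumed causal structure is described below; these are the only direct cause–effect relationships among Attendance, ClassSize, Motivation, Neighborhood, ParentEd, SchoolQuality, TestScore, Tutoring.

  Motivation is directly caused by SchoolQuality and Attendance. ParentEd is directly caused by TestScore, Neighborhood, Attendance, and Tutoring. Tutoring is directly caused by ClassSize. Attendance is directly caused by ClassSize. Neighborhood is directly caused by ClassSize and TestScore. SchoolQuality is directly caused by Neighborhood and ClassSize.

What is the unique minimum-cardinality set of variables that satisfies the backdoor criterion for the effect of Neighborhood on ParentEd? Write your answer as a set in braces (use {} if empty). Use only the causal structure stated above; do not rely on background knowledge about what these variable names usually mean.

{ClassSize, TestScore}

Variables eligible for adjustment (non-descendants of Neighborhood, excluding Neighborhood and ParentEd): {Attendance, ClassSize, TestScore, Tutoring}.
Backdoor paths from Neighborhood to ParentEd:
  P1: Neighborhood <- ClassSize -> Tutoring -> ParentEd
  P2: Neighborhood <- ClassSize -> Attendance -> ParentEd
  P3: Neighborhood <- ClassSize -> SchoolQuality -> Motivation <- Attendance -> ParentEd
  P4: Neighborhood <- TestScore -> ParentEd
The empty set is not sufficient: P1 (Neighborhood <- ClassSize -> Tutoring -> ParentEd) has no collider blocking it and no conditioned non-collider, so it is open.
Try {ClassSize, TestScore}:
  P1: blocked at fork node ClassSize ∈ conditioning set.
  P2: blocked at fork node ClassSize ∈ conditioning set.
  P3: blocked at fork node ClassSize ∈ conditioning set.
  P4: blocked at fork node TestScore ∈ conditioning set.
{ClassSize, TestScore} contains no descendant of Neighborhood and blocks every backdoor path.
Every element of {ClassSize, TestScore} is needed (dropping ClassSize leaves P1 open; dropping TestScore leaves P4 open), so no proper subset is valid.
Among all size-2 subsets of the eligible variables, only {ClassSize, TestScore} blocks every backdoor path, so it is the unique smallest valid adjustment set.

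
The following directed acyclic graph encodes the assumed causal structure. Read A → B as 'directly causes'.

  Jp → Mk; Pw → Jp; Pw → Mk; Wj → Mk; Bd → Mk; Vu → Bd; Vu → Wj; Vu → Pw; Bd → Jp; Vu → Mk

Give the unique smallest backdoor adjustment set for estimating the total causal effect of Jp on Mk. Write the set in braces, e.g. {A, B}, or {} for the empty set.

Variables eligible for adjustment (non-descendants of Jp, excluding Jp and Mk): {Bd, Pw, Vu, Wj}.
Backdoor paths from Jp to Mk:
  P1: Jp <- Pw <- Vu -> Wj -> Mk
  P2: Jp <- Pw <- Vu -> Bd -> Mk
  P3: Jp <- Pw <- Vu -> Mk
  P4: Jp <- Pw -> Mk
  P5: Jp <- Bd <- Vu -> Wj -> Mk
  P6: Jp <- Bd <- Vu -> Pw -> Mk
  P7: Jp <- Bd <- Vu -> Mk
  P8: Jp <- Bd -> Mk
The empty set is not sufficient: P1 (Jp <- Pw <- Vu -> Wj -> Mk) has no collider blocking it and no conditioned non-collider, so it is open.
Try {Bd, Pw}:
  P1: blocked at chain node Pw ∈ conditioning set.
  P2: blocked at chain node Pw ∈ conditioning set.
  P3: blocked at chain node Pw ∈ conditioning set.
  P4: blocked at fork node Pw ∈ conditioning set.
  P5: blocked at chain node Bd ∈ conditioning set.
  P6: blocked at chain node Bd ∈ conditioning set.
  P7: blocked at chain node Bd ∈ conditioning set.
  P8: blocked at fork node Bd ∈ conditioning set.
{Bd, Pw} contains no descendant of Jp and blocks every backdoor path.
Every element of {Bd, Pw} is needed (dropping Bd leaves P5 open; dropping Pw leaves P1 open), so no proper subset is valid.
Among all size-2 subsets of the eligible variables, only {Bd, Pw} blocks every backdoor path, so it is the unique smallest valid adjustment set.

{Bd, Pw}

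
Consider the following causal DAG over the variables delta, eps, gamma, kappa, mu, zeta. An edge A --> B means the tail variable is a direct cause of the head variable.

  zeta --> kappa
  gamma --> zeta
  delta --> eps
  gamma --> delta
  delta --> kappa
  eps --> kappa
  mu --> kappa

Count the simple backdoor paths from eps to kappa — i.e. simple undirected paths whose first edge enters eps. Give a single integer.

2

A backdoor path from eps to kappa is any simple undirected path whose first edge points into eps (i.e. leaves eps via a parent).
Parents of eps: {delta}.
Enumerating:
  P1: eps <- delta <- gamma -> zeta -> kappa
  P2: eps <- delta -> kappa
That exhausts the simple backdoor paths. Count: 2.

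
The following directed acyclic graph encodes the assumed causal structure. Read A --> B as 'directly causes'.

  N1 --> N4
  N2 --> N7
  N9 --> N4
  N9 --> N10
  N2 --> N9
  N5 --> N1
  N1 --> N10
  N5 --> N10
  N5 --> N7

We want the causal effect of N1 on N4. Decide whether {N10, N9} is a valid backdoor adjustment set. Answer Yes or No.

Backdoor paths from N1 to N4 (paths whose first edge points into N1):
  P1: N1 <- N5 -> N7 <- N2 -> N9 -> N4
  P2: N1 <- N5 -> N10 <- N9 -> N4
Condition 1 (no descendant of N1 in the set): FAILS — N10 is a descendant of N1.
Condition 2 (every backdoor path blocked by {N10, N9}):
  P1: blocked at collider N7 (neither it nor any descendant is in the conditioning set).
  P2: blocked at fork node N9 ∈ conditioning set.
{N10, N9} does not satisfy the backdoor criterion.

No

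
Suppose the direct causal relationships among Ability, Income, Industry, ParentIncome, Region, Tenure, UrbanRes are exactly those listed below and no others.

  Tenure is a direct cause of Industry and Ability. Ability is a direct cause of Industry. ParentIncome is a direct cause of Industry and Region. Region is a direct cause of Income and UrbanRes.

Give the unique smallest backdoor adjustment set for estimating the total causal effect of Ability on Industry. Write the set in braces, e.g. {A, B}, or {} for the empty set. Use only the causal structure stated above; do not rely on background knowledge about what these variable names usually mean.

{Tenure}

Variables eligible for adjustment (non-descendants of Ability, excluding Ability and Industry): {Income, ParentIncome, Region, Tenure, UrbanRes}.
Backdoor paths from Ability to Industry:
  P1: Ability <- Tenure -> Industry
The empty set is not sufficient: P1 (Ability <- Tenure -> Industry) has no collider blocking it and no conditioned non-collider, so it is open.
Try {Tenure}:
  P1: blocked at fork node Tenure ∈ conditioning set.
{Tenure} contains no descendant of Ability and blocks every backdoor path.
No other singleton works — e.g. {ParentIncome} leaves P1 open — so {Tenure} is the unique smallest valid adjustment set.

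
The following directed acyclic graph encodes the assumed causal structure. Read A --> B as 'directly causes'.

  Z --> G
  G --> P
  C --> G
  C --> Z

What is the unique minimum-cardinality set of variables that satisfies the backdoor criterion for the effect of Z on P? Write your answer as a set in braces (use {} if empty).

Variables eligible for adjustment (non-descendants of Z, excluding Z and P): {C}.
Backdoor paths from Z to P:
  P1: Z <- C -> G -> P
The empty set is not sufficient: P1 (Z <- C -> G -> P) has no collider blocking it and no conditioned non-collider, so it is open.
Try {C}:
  P1: blocked at fork node C ∈ conditioning set.
{C} contains no descendant of Z and blocks every backdoor path.
{C} is the unique smallest valid adjustment set.

{C}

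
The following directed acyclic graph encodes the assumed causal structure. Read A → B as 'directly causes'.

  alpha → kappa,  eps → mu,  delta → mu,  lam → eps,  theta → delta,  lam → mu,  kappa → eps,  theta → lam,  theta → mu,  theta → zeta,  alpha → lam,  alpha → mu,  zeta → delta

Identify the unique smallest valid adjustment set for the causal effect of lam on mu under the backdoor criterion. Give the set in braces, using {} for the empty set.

Variables eligible for adjustment (non-descendants of lam, excluding lam and mu): {alpha, delta, kappa, theta, zeta}.
Backdoor paths from lam to mu:
  P1: lam <- theta -> zeta -> delta -> mu
  P2: lam <- theta -> delta -> mu
  P3: lam <- theta -> mu
  P4: lam <- alpha -> kappa -> eps -> mu
  P5: lam <- alpha -> mu
The empty set is not sufficient: P1 (lam <- theta -> zeta -> delta -> mu) has no collider blocking it and no conditioned non-collider, so it is open.
Try {alpha, theta}:
  P1: blocked at fork node theta ∈ conditioning set.
  P2: blocked at fork node theta ∈ conditioning set.
  P3: blocked at fork node theta ∈ conditioning set.
  P4: blocked at fork node alpha ∈ conditioning set.
  P5: blocked at fork node alpha ∈ conditioning set.
{alpha, theta} contains no descendant of lam and blocks every backdoor path.
Every element of {alpha, theta} is needed (dropping alpha leaves P4 open; dropping theta leaves P1 open), so no proper subset is valid.
Among all size-2 subsets of the eligible variables, only {alpha, theta} blocks every backdoor path, so it is the unique smallest valid adjustment set.

{alpha, theta}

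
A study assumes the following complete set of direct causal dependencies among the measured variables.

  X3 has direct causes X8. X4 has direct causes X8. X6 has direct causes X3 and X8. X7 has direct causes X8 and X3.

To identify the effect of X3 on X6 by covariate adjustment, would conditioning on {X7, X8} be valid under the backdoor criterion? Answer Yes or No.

Backdoor paths from X3 to X6 (paths whose first edge points into X3):
  P1: X3 <- X8 -> X6
Condition 1 (no descendant of X3 in the set): FAILS — X7 is a descendant of X3.
Condition 2 (every backdoor path blocked by {X7, X8}):
  P1: blocked at fork node X8 ∈ conditioning set.
{X7, X8} does not satisfy the backdoor criterion.

No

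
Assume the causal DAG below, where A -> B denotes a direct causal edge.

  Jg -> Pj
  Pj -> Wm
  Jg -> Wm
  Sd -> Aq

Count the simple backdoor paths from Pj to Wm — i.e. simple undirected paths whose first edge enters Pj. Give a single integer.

A backdoor path from Pj to Wm is any simple undirected path whose first edge points into Pj (i.e. leaves Pj via a parent).
Parents of Pj: {Jg}.
Enumerating:
  P1: Pj <- Jg -> Wm
That exhausts the simple backdoor paths. Count: 1.

1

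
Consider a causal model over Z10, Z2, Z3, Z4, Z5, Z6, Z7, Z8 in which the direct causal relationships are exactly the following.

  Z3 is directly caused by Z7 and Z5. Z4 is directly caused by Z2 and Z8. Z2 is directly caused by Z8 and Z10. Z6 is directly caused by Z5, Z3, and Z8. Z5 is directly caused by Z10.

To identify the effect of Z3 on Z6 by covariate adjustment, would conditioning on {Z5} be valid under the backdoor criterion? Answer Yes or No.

Yes

Backdoor paths from Z3 to Z6 (paths whose first edge points into Z3):
  P1: Z3 <- Z5 <- Z10 -> Z2 <- Z8 -> Z6
  P2: Z3 <- Z5 <- Z10 -> Z2 -> Z4 <- Z8 -> Z6
  P3: Z3 <- Z5 -> Z6
Condition 1 (no descendant of Z3 in the set): holds — descendants of Z3 are {Z6}; none are in {Z5}.
Condition 2 (every backdoor path blocked by {Z5}):
  P1: blocked at chain node Z5 ∈ conditioning set.
  P2: blocked at chain node Z5 ∈ conditioning set.
  P3: blocked at fork node Z5 ∈ conditioning set.
{Z5} satisfies the backdoor criterion.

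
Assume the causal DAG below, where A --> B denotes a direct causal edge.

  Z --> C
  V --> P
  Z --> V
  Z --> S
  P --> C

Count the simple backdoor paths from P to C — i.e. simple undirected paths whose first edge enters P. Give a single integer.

A backdoor path from P to C is any simple undirected path whose first edge points into P (i.e. leaves P via a parent).
Parents of P: {V}.
Enumerating:
  P1: P <- V <- Z -> C
That exhausts the simple backdoor paths. Count: 1.

1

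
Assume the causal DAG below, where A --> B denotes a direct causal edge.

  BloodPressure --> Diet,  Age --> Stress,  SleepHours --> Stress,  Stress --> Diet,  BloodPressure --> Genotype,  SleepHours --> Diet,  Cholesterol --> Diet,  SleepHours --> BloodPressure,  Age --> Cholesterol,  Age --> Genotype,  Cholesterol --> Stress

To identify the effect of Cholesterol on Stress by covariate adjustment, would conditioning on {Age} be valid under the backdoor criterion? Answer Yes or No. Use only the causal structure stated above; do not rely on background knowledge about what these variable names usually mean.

Yes

Backdoor paths from Cholesterol to Stress (paths whose first edge points into Cholesterol):
  P1: Cholesterol <- Age -> Stress
  P2: Cholesterol <- Age -> Genotype <- BloodPressure <- SleepHours -> Stress
  P3: Cholesterol <- Age -> Genotype <- BloodPressure <- SleepHours -> Diet <- Stress
  P4: Cholesterol <- Age -> Genotype <- BloodPressure -> Diet <- SleepHours -> Stress
  P5: Cholesterol <- Age -> Genotype <- BloodPressure -> Diet <- Stress
Condition 1 (no descendant of Cholesterol in the set): holds — descendants of Cholesterol are {Diet, Stress}; none are in {Age}.
Condition 2 (every backdoor path blocked by {Age}):
  P1: blocked at fork node Age ∈ conditioning set.
  P2: blocked at fork node Age ∈ conditioning set.
  P3: blocked at fork node Age ∈ conditioning set.
  P4: blocked at fork node Age ∈ conditioning set.
  P5: blocked at fork node Age ∈ conditioning set.
{Age} satisfies the backdoor criterion.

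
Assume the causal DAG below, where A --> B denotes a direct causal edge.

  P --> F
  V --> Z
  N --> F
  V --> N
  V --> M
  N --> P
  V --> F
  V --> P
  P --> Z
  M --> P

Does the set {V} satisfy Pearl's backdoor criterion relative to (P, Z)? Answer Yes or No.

Yes

Backdoor paths from P to Z (paths whose first edge points into P):
  P1: P <- V -> Z
  P2: P <- M <- V -> Z
  P3: P <- N <- V -> Z
  P4: P <- N -> F <- V -> Z
Condition 1 (no descendant of P in the set): holds — descendants of P are {F, Z}; none are in {V}.
Condition 2 (every backdoor path blocked by {V}):
  P1: blocked at fork node V ∈ conditioning set.
  P2: blocked at fork node V ∈ conditioning set.
  P3: blocked at fork node V ∈ conditioning set.
  P4: blocked at collider F (neither it nor any descendant is in the conditioning set).
{V} satisfies the backdoor criterion.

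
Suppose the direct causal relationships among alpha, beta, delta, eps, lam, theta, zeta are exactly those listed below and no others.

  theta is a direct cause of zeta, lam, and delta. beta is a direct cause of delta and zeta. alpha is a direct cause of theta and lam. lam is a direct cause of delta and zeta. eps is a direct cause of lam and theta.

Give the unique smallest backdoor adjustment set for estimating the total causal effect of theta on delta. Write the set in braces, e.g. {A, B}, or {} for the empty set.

{alpha, eps}

Variables eligible for adjustment (non-descendants of theta, excluding theta and delta): {alpha, beta, eps}.
Backdoor paths from theta to delta:
  P1: theta <- eps -> lam -> delta
  P2: theta <- eps -> lam -> zeta <- beta -> delta
  P3: theta <- alpha -> lam -> delta
  P4: theta <- alpha -> lam -> zeta <- beta -> delta
The empty set is not sufficient: P1 (theta <- eps -> lam -> delta) has no collider blocking it and no conditioned non-collider, so it is open.
Try {alpha, eps}:
  P1: blocked at fork node eps ∈ conditioning set.
  P2: blocked at fork node eps ∈ conditioning set.
  P3: blocked at fork node alpha ∈ conditioning set.
  P4: blocked at fork node alpha ∈ conditioning set.
{alpha, eps} contains no descendant of theta and blocks every backdoor path.
Every element of {alpha, eps} is needed (dropping alpha leaves P3 open; dropping eps leaves P1 open), so no proper subset is valid.
Among all size-2 subsets of the eligible variables, only {alpha, eps} blocks every backdoor path, so it is the unique smallest valid adjustment set.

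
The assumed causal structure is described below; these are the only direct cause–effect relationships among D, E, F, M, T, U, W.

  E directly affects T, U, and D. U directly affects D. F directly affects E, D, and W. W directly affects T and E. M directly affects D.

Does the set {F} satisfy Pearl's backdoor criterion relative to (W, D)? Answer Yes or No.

Backdoor paths from W to D (paths whose first edge points into W):
  P1: W <- F -> E -> U -> D
  P2: W <- F -> E -> D
  P3: W <- F -> D
Condition 1 (no descendant of W in the set): holds — descendants of W are {D, E, T, U}; none are in {F}.
Condition 2 (every backdoor path blocked by {F}):
  P1: blocked at fork node F ∈ conditioning set.
  P2: blocked at fork node F ∈ conditioning set.
  P3: blocked at fork node F ∈ conditioning set.
{F} satisfies the backdoor criterion.

Yes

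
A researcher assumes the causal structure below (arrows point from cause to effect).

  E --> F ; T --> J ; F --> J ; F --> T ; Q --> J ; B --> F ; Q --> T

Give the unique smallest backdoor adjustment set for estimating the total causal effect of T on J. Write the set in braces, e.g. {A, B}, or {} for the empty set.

{F, Q}

Variables eligible for adjustment (non-descendants of T, excluding T and J): {B, E, F, Q}.
Backdoor paths from T to J:
  P1: T <- Q -> J
  P2: T <- F -> J
The empty set is not sufficient: P1 (T <- Q -> J) has no collider blocking it and no conditioned non-collider, so it is open.
Try {F, Q}:
  P1: blocked at fork node Q ∈ conditioning set.
  P2: blocked at fork node F ∈ conditioning set.
{F, Q} contains no descendant of T and blocks every backdoor path.
Every element of {F, Q} is needed (dropping F leaves P2 open; dropping Q leaves P1 open), so no proper subset is valid.
Among all size-2 subsets of the eligible variables, only {F, Q} blocks every backdoor path, so it is the unique smallest valid adjustment set.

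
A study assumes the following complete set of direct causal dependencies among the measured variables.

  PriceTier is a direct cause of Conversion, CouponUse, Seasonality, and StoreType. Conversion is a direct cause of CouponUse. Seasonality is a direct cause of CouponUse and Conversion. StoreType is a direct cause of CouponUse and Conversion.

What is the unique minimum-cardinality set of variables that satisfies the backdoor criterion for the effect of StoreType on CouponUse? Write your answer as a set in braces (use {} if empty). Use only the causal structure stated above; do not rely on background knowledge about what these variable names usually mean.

{PriceTier}

Variables eligible for adjustment (non-descendants of StoreType, excluding StoreType and CouponUse): {PriceTier, Seasonality}.
Backdoor paths from StoreType to CouponUse:
  P1: StoreType <- PriceTier -> Seasonality -> Conversion -> CouponUse
  P2: StoreType <- PriceTier -> Seasonality -> CouponUse
  P3: StoreType <- PriceTier -> Conversion <- Seasonality -> CouponUse
  P4: StoreType <- PriceTier -> Conversion -> CouponUse
  P5: StoreType <- PriceTier -> CouponUse
The empty set is not sufficient: P1 (StoreType <- PriceTier -> Seasonality -> Conversion -> CouponUse) has no collider blocking it and no conditioned non-collider, so it is open.
Try {PriceTier}:
  P1: blocked at fork node PriceTier ∈ conditioning set.
  P2: blocked at fork node PriceTier ∈ conditioning set.
  P3: blocked at fork node PriceTier ∈ conditioning set.
  P4: blocked at fork node PriceTier ∈ conditioning set.
  P5: blocked at fork node PriceTier ∈ conditioning set.
{PriceTier} contains no descendant of StoreType and blocks every backdoor path.
No other singleton works — e.g. {Seasonality} leaves P4 open — so {PriceTier} is the unique smallest valid adjustment set.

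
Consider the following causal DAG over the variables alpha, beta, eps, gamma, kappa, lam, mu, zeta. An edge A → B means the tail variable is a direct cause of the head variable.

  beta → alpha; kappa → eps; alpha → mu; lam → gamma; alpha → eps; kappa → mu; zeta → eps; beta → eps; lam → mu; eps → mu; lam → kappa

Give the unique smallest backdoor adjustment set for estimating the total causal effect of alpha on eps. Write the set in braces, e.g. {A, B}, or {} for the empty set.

{beta}

Variables eligible for adjustment (non-descendants of alpha, excluding alpha and eps): {beta, gamma, kappa, lam, zeta}.
Backdoor paths from alpha to eps:
  P1: alpha <- beta -> eps
The empty set is not sufficient: P1 (alpha <- beta -> eps) has no collider blocking it and no conditioned non-collider, so it is open.
Try {beta}:
  P1: blocked at fork node beta ∈ conditioning set.
{beta} contains no descendant of alpha and blocks every backdoor path.
No other singleton works — e.g. {lam} leaves P1 open — so {beta} is the unique smallest valid adjustment set.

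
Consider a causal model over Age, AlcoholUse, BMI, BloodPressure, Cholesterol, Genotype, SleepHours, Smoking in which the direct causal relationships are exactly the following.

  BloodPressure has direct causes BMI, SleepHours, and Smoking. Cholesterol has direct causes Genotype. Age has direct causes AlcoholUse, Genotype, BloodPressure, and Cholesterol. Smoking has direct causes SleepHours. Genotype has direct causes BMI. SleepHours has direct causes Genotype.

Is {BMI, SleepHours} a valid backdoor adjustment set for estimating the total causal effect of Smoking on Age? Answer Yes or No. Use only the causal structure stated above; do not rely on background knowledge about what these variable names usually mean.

Backdoor paths from Smoking to Age (paths whose first edge points into Smoking):
  P1: Smoking <- SleepHours <- Genotype <- BMI -> BloodPressure -> Age
  P2: Smoking <- SleepHours <- Genotype -> Cholesterol -> Age
  P3: Smoking <- SleepHours <- Genotype -> Age
  P4: Smoking <- SleepHours -> BloodPressure <- BMI -> Genotype -> Cholesterol -> Age
  P5: Smoking <- SleepHours -> BloodPressure <- BMI -> Genotype -> Age
  P6: Smoking <- SleepHours -> BloodPressure -> Age
Condition 1 (no descendant of Smoking in the set): holds — descendants of Smoking are {Age, BloodPressure}; none are in {BMI, SleepHours}.
Condition 2 (every backdoor path blocked by {BMI, SleepHours}):
  P1: blocked at chain node SleepHours ∈ conditioning set.
  P2: blocked at chain node SleepHours ∈ conditioning set.
  P3: blocked at chain node SleepHours ∈ conditioning set.
  P4: blocked at fork node SleepHours ∈ conditioning set.
  P5: blocked at fork node SleepHours ∈ conditioning set.
  P6: blocked at fork node SleepHours ∈ conditioning set.
{BMI, SleepHours} satisfies the backdoor criterion.

Yes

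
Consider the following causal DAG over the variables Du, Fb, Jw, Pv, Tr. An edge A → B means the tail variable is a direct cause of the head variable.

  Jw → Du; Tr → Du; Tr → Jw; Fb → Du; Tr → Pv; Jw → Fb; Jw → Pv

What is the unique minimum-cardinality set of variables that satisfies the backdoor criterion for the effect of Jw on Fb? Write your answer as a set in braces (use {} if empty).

Variables eligible for adjustment (non-descendants of Jw, excluding Jw and Fb): {Tr}.
Backdoor paths from Jw to Fb:
  P1: Jw <- Tr -> Du <- Fb
Each backdoor path contains an unconditioned collider, so every path is already blocked with the empty conditioning set:
  P1: blocked at collider Du (neither it nor any descendant is in the conditioning set).
The empty set is therefore the unique smallest valid set.

{}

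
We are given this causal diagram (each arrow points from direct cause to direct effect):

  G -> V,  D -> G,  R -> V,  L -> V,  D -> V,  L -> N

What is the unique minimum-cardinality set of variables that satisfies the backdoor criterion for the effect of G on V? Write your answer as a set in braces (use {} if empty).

{D}

Variables eligible for adjustment (non-descendants of G, excluding G and V): {D, L, N, R}.
Backdoor paths from G to V:
  P1: G <- D -> V
The empty set is not sufficient: P1 (G <- D -> V) has no collider blocking it and no conditioned non-collider, so it is open.
Try {D}:
  P1: blocked at fork node D ∈ conditioning set.
{D} contains no descendant of G and blocks every backdoor path.
No other singleton works — e.g. {R} leaves P1 open — so {D} is the unique smallest valid adjustment set.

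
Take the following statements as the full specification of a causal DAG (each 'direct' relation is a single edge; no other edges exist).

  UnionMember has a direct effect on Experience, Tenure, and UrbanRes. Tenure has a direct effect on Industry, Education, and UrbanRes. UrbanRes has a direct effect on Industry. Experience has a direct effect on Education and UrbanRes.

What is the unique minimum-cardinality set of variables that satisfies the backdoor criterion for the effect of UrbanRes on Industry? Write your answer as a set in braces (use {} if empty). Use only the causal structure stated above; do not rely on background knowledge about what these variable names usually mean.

{Tenure}

Variables eligible for adjustment (non-descendants of UrbanRes, excluding UrbanRes and Industry): {Education, Experience, Tenure, UnionMember}.
Backdoor paths from UrbanRes to Industry:
  P1: UrbanRes <- UnionMember -> Tenure -> Industry
  P2: UrbanRes <- UnionMember -> Experience -> Education <- Tenure -> Industry
  P3: UrbanRes <- Tenure -> Industry
  P4: UrbanRes <- Experience <- UnionMember -> Tenure -> Industry
  P5: UrbanRes <- Experience -> Education <- Tenure -> Industry
The empty set is not sufficient: P1 (UrbanRes <- UnionMember -> Tenure -> Industry) has no collider blocking it and no conditioned non-collider, so it is open.
Try {Tenure}:
  P1: blocked at chain node Tenure ∈ conditioning set.
  P2: blocked at collider Education (neither it nor any descendant is in the conditioning set).
  P3: blocked at fork node Tenure ∈ conditioning set.
  P4: blocked at chain node Tenure ∈ conditioning set.
  P5: blocked at collider Education (neither it nor any descendant is in the conditioning set).
{Tenure} contains no descendant of UrbanRes and blocks every backdoor path.
No other singleton works — e.g. {UnionMember} leaves P3 open — so {Tenure} is the unique smallest valid adjustment set.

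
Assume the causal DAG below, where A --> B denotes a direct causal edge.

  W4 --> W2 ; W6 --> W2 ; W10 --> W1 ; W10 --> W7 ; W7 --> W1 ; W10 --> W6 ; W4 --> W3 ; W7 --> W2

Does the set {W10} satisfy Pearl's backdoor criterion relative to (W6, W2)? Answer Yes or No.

Backdoor paths from W6 to W2 (paths whose first edge points into W6):
  P1: W6 <- W10 -> W7 -> W2
  P2: W6 <- W10 -> W1 <- W7 -> W2
Condition 1 (no descendant of W6 in the set): holds — descendants of W6 are {W2}; none are in {W10}.
Condition 2 (every backdoor path blocked by {W10}):
  P1: blocked at fork node W10 ∈ conditioning set.
  P2: blocked at fork node W10 ∈ conditioning set.
{W10} satisfies the backdoor criterion.

Yes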